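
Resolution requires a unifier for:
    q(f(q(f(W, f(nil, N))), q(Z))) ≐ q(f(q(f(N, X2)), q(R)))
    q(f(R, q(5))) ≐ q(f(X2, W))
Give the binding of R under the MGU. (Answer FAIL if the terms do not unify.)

Decompose q/1: f(q(f(W, f(nil, N))), q(Z)) ≐ f(q(f(N, X2)), q(R)).
Decompose f/2: q(f(W, f(nil, N))) ≐ q(f(N, X2)),  q(Z) ≐ q(R).
Decompose q/1: f(W, f(nil, N)) ≐ f(N, X2).
Decompose f/2: W ≐ N,  f(nil, N) ≐ X2.
Bind W := N; substituting into the one remaining equation that mentions W gives: q(f(R, q(5))) ≐ q(f(X2, N)).
Bind X2 := f(nil, N); substituting into the one remaining equation that mentions X2 gives: q(f(R, q(5))) ≐ q(f(f(nil, N), N)).
Decompose q/1: Z ≐ R.
Bind Z := R; no other remaining equation mentions Z.
Decompose q/1: f(R, q(5)) ≐ f(f(nil, N), N).
Decompose f/2: R ≐ f(nil, N),  q(5) ≐ N.
Bind R := f(nil, N); no other remaining equation mentions R. Substituting into the earlier binding gives Z := f(nil, N).
Bind N := q(5). Substituting into the earlier bindings gives W := q(5), X2 := f(nil, q(5)), Z := f(nil, q(5)), R := f(nil, q(5)).
MGU = { W ↦ q(5), X2 ↦ f(nil, q(5)), Z ↦ f(nil, q(5)), R ↦ f(nil, q(5)), N ↦ q(5) }, so R ↦ f(nil, q(5)).

f(nil, q(5))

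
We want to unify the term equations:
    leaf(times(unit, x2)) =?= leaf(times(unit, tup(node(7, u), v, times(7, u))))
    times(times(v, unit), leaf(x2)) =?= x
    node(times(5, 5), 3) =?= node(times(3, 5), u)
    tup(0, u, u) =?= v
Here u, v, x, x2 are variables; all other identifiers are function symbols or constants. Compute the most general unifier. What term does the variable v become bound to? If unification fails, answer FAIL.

Decompose leaf/1: times(unit, x2) =?= times(unit, tup(node(7, u), v, times(7, u))).
Decompose times/2: unit =?= unit,  x2 =?= tup(node(7, u), v, times(7, u)).
Delete trivial equation unit =?= unit.
Bind x2 := tup(node(7, u), v, times(7, u)); substituting into the one remaining equation that mentions x2 gives: times(times(v, unit), leaf(tup(node(7, u), v, times(7, u)))) =?= x.
Bind x := times(times(v, unit), leaf(tup(node(7, u), v, times(7, u)))); no other remaining equation mentions x.
Decompose node/2: times(5, 5) =?= times(3, 5),  3 =?= u.
Decompose times/2: 5 =?= 3,  5 =?= 5.
Clash: constants 5 and 3 differ; no unifier exists.

FAIL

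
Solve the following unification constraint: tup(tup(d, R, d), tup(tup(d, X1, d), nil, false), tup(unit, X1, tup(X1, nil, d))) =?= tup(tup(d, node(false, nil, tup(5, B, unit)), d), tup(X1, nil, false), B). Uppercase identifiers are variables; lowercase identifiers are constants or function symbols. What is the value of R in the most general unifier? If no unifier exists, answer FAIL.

Decompose tup/3: tup(d, R, d) =?= tup(d, node(false, nil, tup(5, B, unit)), d),  tup(tup(d, X1, d), nil, false) =?= tup(X1, nil, false),  tup(unit, X1, tup(X1, nil, d)) =?= B.
Decompose tup/3: d =?= d,  R =?= node(false, nil, tup(5, B, unit)),  d =?= d.
Delete trivial equation d =?= d.
Bind R := node(false, nil, tup(5, B, unit)); no other remaining equation mentions R.
Delete trivial equation d =?= d.
Decompose tup/3: tup(d, X1, d) =?= X1,  nil =?= nil,  false =?= false.
Occurs check fails: X1 occurs in tup(d, X1, d); the equation X1 =?= tup(d, X1, d) has no finite solution.

FAIL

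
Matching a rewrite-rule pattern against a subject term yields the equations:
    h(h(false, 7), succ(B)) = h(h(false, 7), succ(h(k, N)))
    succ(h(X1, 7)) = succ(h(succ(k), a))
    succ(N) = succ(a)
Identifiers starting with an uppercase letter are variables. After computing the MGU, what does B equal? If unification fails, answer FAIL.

Decompose h/2: h(false, 7) = h(false, 7),  succ(B) = succ(h(k, N)).
Delete trivial equation h(false, 7) = h(false, 7).
Decompose succ/1: B = h(k, N).
Bind B := h(k, N); no other remaining equation mentions B.
Decompose succ/1: h(X1, 7) = h(succ(k), a).
Decompose h/2: X1 = succ(k),  7 = a.
Bind X1 := succ(k); no other remaining equation mentions X1.
Clash: constants 7 and a differ; no unifier exists.

FAIL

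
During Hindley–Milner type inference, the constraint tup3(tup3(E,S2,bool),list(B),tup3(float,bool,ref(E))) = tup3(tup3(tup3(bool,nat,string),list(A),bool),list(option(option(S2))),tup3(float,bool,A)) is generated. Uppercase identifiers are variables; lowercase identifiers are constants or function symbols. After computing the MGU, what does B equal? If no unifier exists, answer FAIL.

option(option(list(ref(tup3(bool,nat,string)))))

Decompose tup3/3: tup3(E,S2,bool) = tup3(tup3(bool,nat,string),list(A),bool),  list(B) = list(option(option(S2))),  tup3(float,bool,ref(E)) = tup3(float,bool,A).
Decompose tup3/3: E = tup3(bool,nat,string),  S2 = list(A),  bool = bool.
Bind E := tup3(bool,nat,string); substituting into the one remaining equation that mentions E gives: tup3(float,bool,ref(tup3(bool,nat,string))) = tup3(float,bool,A).
Bind S2 := list(A); substituting into the one remaining equation that mentions S2 gives: list(B) = list(option(option(list(A)))).
Delete trivial equation bool = bool.
Decompose list/1: B = option(option(list(A))).
Bind B := option(option(list(A))); no other remaining equation mentions B.
Decompose tup3/3: float = float,  bool = bool,  ref(tup3(bool,nat,string)) = A.
Delete trivial equation float = float.
Delete trivial equation bool = bool.
Bind A := ref(tup3(bool,nat,string)). Substituting into the earlier bindings gives S2 := list(ref(tup3(bool,nat,string))), B := option(option(list(ref(tup3(bool,nat,string))))).
MGU = { E ↦ tup3(bool,nat,string), S2 ↦ list(ref(tup3(bool,nat,string))), B ↦ option(option(list(ref(tup3(bool,nat,string))))), A ↦ ref(tup3(bool,nat,string)) }, so B ↦ option(option(list(ref(tup3(bool,nat,string))))).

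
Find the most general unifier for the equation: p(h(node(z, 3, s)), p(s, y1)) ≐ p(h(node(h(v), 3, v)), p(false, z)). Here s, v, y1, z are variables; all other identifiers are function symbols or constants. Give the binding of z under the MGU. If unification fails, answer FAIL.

Decompose p/2: h(node(z, 3, s)) ≐ h(node(h(v), 3, v)),  p(s, y1) ≐ p(false, z).
Decompose h/1: node(z, 3, s) ≐ node(h(v), 3, v).
Decompose node/3: z ≐ h(v),  3 ≐ 3,  s ≐ v.
Bind z := h(v); substituting into the one remaining equation that mentions z gives: p(s, y1) ≐ p(false, h(v)).
Delete trivial equation 3 ≐ 3.
Bind s := v; substituting into the remaining equation gives: p(v, y1) ≐ p(false, h(v)).
Decompose p/2: v ≐ false,  y1 ≐ h(v).
Bind v := false; substituting into the remaining equation gives: y1 ≐ h(false). Substituting into the earlier bindings gives z := h(false), s := false.
Bind y1 := h(false).
MGU = { z ↦ h(false), s ↦ false, v ↦ false, y1 ↦ h(false) }, so z ↦ h(false).

h(false)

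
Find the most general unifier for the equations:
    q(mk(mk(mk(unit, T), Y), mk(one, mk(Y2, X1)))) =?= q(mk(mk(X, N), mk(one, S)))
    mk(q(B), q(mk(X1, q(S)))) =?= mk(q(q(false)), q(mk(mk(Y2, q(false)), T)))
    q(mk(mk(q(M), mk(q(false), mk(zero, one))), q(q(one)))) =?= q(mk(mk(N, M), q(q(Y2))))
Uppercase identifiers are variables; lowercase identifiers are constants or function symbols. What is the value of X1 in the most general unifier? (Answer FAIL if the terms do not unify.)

mk(one, q(false))

Decompose q/1: mk(mk(mk(unit, T), Y), mk(one, mk(Y2, X1))) =?= mk(mk(X, N), mk(one, S)).
Decompose mk/2: mk(mk(unit, T), Y) =?= mk(X, N),  mk(one, mk(Y2, X1)) =?= mk(one, S).
Decompose mk/2: mk(unit, T) =?= X,  Y =?= N.
Bind X := mk(unit, T); no other remaining equation mentions X.
Bind Y := N; no other remaining equation mentions Y.
Decompose mk/2: one =?= one,  mk(Y2, X1) =?= S.
Delete trivial equation one =?= one.
Bind S := mk(Y2, X1); substituting into the one remaining equation that mentions S gives: mk(q(B), q(mk(X1, q(mk(Y2, X1))))) =?= mk(q(q(false)), q(mk(mk(Y2, q(false)), T))).
Decompose mk/2: q(B) =?= q(q(false)),  q(mk(X1, q(mk(Y2, X1)))) =?= q(mk(mk(Y2, q(false)), T)).
Decompose q/1: B =?= q(false).
Bind B := q(false); no other remaining equation mentions B.
Decompose q/1: mk(X1, q(mk(Y2, X1))) =?= mk(mk(Y2, q(false)), T).
Decompose mk/2: X1 =?= mk(Y2, q(false)),  q(mk(Y2, X1)) =?= T.
Bind X1 := mk(Y2, q(false)); substituting into the one remaining equation that mentions X1 gives: q(mk(Y2, mk(Y2, q(false)))) =?= T. Substituting into the earlier binding gives S := mk(Y2, mk(Y2, q(false))).
Bind T := q(mk(Y2, mk(Y2, q(false)))); no other remaining equation mentions T. Substituting into the earlier binding gives X := mk(unit, q(mk(Y2, mk(Y2, q(false))))).
Decompose q/1: mk(mk(q(M), mk(q(false), mk(zero, one))), q(q(one))) =?= mk(mk(N, M), q(q(Y2))).
Decompose mk/2: mk(q(M), mk(q(false), mk(zero, one))) =?= mk(N, M),  q(q(one)) =?= q(q(Y2)).
Decompose mk/2: q(M) =?= N,  mk(q(false), mk(zero, one)) =?= M.
Bind N := q(M); no other remaining equation mentions N. Substituting into the earlier binding gives Y := q(M).
Bind M := mk(q(false), mk(zero, one)); no other remaining equation mentions M. Substituting into the earlier bindings gives Y := q(mk(q(false), mk(zero, one))), N := q(mk(q(false), mk(zero, one))).
Decompose q/1: q(one) =?= q(Y2).
Decompose q/1: one =?= Y2.
Bind Y2 := one. Substituting into the earlier bindings gives X := mk(unit, q(mk(one, mk(one, q(false))))), S := mk(one, mk(one, q(false))), X1 := mk(one, q(false)), T := q(mk(one, mk(one, q(false)))).
MGU = { X ↦ mk(unit, q(mk(one, mk(one, q(false))))), Y ↦ q(mk(q(false), mk(zero, one))), S ↦ mk(one, mk(one, q(false))), B ↦ q(false), X1 ↦ mk(one, q(false)), T ↦ q(mk(one, mk(one, q(false)))), N ↦ q(mk(q(false), mk(zero, one))), M ↦ mk(q(false), mk(zero, one)), Y2 ↦ one }, so X1 ↦ mk(one, q(false)).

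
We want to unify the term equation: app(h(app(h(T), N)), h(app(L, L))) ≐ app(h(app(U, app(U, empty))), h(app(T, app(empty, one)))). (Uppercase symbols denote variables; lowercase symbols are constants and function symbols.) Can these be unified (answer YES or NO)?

YES

Decompose app/2: h(app(h(T), N)) ≐ h(app(U, app(U, empty))),  h(app(L, L)) ≐ h(app(T, app(empty, one))).
Decompose h/1: app(h(T), N) ≐ app(U, app(U, empty)).
Decompose app/2: h(T) ≐ U,  N ≐ app(U, empty).
Bind U := h(T); substituting into the one remaining equation that mentions U gives: N ≐ app(h(T), empty).
Bind N := app(h(T), empty); no other remaining equation mentions N.
Decompose h/1: app(L, L) ≐ app(T, app(empty, one)).
Decompose app/2: L ≐ T,  L ≐ app(empty, one).
Bind L := T; substituting into the remaining equation gives: T ≐ app(empty, one).
Bind T := app(empty, one). Substituting into the earlier bindings gives U := h(app(empty, one)), N := app(h(app(empty, one)), empty), L := app(empty, one).
No equations remain and no clash or occurs-check failure arose, so a unifier exists.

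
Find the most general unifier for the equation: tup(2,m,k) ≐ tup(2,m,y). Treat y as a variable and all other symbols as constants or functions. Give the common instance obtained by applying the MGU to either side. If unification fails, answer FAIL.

tup(2,m,k)

Decompose tup/3: 2 ≐ 2,  m ≐ m,  k ≐ y.
Delete trivial equation 2 ≐ 2.
Delete trivial equation m ≐ m.
Bind y := k.
Applying the MGU to either side gives tup(2,m,k).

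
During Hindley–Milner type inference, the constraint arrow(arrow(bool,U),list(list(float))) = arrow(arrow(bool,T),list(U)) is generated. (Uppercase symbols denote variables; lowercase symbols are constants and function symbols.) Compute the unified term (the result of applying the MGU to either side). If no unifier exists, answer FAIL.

arrow(arrow(bool,list(float)),list(list(float)))

Decompose arrow/2: arrow(bool,U) = arrow(bool,T),  list(list(float)) = list(U).
Decompose arrow/2: bool = bool,  U = T.
Delete trivial equation bool = bool.
Bind U := T; substituting into the remaining equation gives: list(list(float)) = list(T).
Decompose list/1: list(float) = T.
Bind T := list(float). Substituting into the earlier binding gives U := list(float).
Applying the MGU to either side gives arrow(arrow(bool,list(float)),list(list(float))).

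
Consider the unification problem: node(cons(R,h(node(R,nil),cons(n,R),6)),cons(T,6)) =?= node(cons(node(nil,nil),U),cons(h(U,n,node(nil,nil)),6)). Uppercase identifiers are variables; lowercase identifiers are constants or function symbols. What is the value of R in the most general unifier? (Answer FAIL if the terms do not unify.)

Decompose node/2: cons(R,h(node(R,nil),cons(n,R),6)) =?= cons(node(nil,nil),U),  cons(T,6) =?= cons(h(U,n,node(nil,nil)),6).
Decompose cons/2: R =?= node(nil,nil),  h(node(R,nil),cons(n,R),6) =?= U.
Bind R := node(nil,nil); substituting into the one remaining equation that mentions R gives: h(node(node(nil,nil),nil),cons(n,node(nil,nil)),6) =?= U.
Bind U := h(node(node(nil,nil),nil),cons(n,node(nil,nil)),6); substituting into the remaining equation gives: cons(T,6) =?= cons(h(h(node(node(nil,nil),nil),cons(n,node(nil,nil)),6),n,node(nil,nil)),6).
Decompose cons/2: T =?= h(h(node(node(nil,nil),nil),cons(n,node(nil,nil)),6),n,node(nil,nil)),  6 =?= 6.
Bind T := h(h(node(node(nil,nil),nil),cons(n,node(nil,nil)),6),n,node(nil,nil)); no other remaining equation mentions T.
Delete trivial equation 6 =?= 6.
MGU = { R ↦ node(nil,nil), U ↦ h(node(node(nil,nil),nil),cons(n,node(nil,nil)),6), T ↦ h(h(node(node(nil,nil),nil),cons(n,node(nil,nil)),6),n,node(nil,nil)) }, so R ↦ node(nil,nil).

node(nil,nil)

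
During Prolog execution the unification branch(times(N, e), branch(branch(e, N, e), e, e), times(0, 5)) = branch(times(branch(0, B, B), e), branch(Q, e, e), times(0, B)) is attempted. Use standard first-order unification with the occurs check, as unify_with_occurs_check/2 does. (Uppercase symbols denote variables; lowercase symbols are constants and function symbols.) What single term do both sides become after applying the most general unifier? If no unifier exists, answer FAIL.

Decompose branch/3: times(N, e) = times(branch(0, B, B), e),  branch(branch(e, N, e), e, e) = branch(Q, e, e),  times(0, 5) = times(0, B).
Decompose times/2: N = branch(0, B, B),  e = e.
Bind N := branch(0, B, B); substituting into the one remaining equation that mentions N gives: branch(branch(e, branch(0, B, B), e), e, e) = branch(Q, e, e).
Delete trivial equation e = e.
Decompose branch/3: branch(e, branch(0, B, B), e) = Q,  e = e,  e = e.
Bind Q := branch(e, branch(0, B, B), e); no other remaining equation mentions Q.
Delete trivial equation e = e.
Delete trivial equation e = e.
Decompose times/2: 0 = 0,  5 = B.
Delete trivial equation 0 = 0.
Bind B := 5. Substituting into the earlier bindings gives N := branch(0, 5, 5), Q := branch(e, branch(0, 5, 5), e).
Applying the MGU to either side gives branch(times(branch(0, 5, 5), e), branch(branch(e, branch(0, 5, 5), e), e, e), times(0, 5)).

branch(times(branch(0, 5, 5), e), branch(branch(e, branch(0, 5, 5), e), e, e), times(0, 5))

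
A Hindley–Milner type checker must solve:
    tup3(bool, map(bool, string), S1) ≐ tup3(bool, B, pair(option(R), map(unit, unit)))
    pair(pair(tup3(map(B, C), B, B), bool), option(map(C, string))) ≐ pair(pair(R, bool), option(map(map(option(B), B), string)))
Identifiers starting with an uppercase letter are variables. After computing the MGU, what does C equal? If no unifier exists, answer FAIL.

map(option(map(bool, string)), map(bool, string))

Decompose tup3/3: bool ≐ bool,  map(bool, string) ≐ B,  S1 ≐ pair(option(R), map(unit, unit)).
Delete trivial equation bool ≐ bool.
Bind B := map(bool, string); substituting into the one remaining equation that mentions B gives: pair(pair(tup3(map(map(bool, string), C), map(bool, string), map(bool, string)), bool), option(map(C, string))) ≐ pair(pair(R, bool), option(map(map(option(map(bool, string)), map(bool, string)), string))).
Bind S1 := pair(option(R), map(unit, unit)); no other remaining equation mentions S1.
Decompose pair/2: pair(tup3(map(map(bool, string), C), map(bool, string), map(bool, string)), bool) ≐ pair(R, bool),  option(map(C, string)) ≐ option(map(map(option(map(bool, string)), map(bool, string)), string)).
Decompose pair/2: tup3(map(map(bool, string), C), map(bool, string), map(bool, string)) ≐ R,  bool ≐ bool.
Bind R := tup3(map(map(bool, string), C), map(bool, string), map(bool, string)); no other remaining equation mentions R. Substituting into the earlier binding gives S1 := pair(option(tup3(map(map(bool, string), C), map(bool, string), map(bool, string))), map(unit, unit)).
Delete trivial equation bool ≐ bool.
Decompose option/1: map(C, string) ≐ map(map(option(map(bool, string)), map(bool, string)), string).
Decompose map/2: C ≐ map(option(map(bool, string)), map(bool, string)),  string ≐ string.
Bind C := map(option(map(bool, string)), map(bool, string)); no other remaining equation mentions C. Substituting into the earlier bindings gives S1 := pair(option(tup3(map(map(bool, string), map(option(map(bool, string)), map(bool, string))), map(bool, string), map(bool, string))), map(unit, unit)), R := tup3(map(map(bool, string), map(option(map(bool, string)), map(bool, string))), map(bool, string), map(bool, string)).
Delete trivial equation string ≐ string.
MGU = { B ↦ map(bool, string), S1 ↦ pair(option(tup3(map(map(bool, string), map(option(map(bool, string)), map(bool, string))), map(bool, string), map(bool, string))), map(unit, unit)), R ↦ tup3(map(map(bool, string), map(option(map(bool, string)), map(bool, string))), map(bool, string), map(bool, string)), C ↦ map(option(map(bool, string)), map(bool, string)) }, so C ↦ map(option(map(bool, string)), map(bool, string)).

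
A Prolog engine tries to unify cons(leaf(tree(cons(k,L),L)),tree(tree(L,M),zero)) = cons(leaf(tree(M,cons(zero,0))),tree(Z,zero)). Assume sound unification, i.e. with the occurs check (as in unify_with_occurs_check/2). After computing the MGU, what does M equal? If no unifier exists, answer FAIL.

cons(k,cons(zero,0))

Decompose cons/2: leaf(tree(cons(k,L),L)) = leaf(tree(M,cons(zero,0))),  tree(tree(L,M),zero) = tree(Z,zero).
Decompose leaf/1: tree(cons(k,L),L) = tree(M,cons(zero,0)).
Decompose tree/2: cons(k,L) = M,  L = cons(zero,0).
Bind M := cons(k,L); substituting into the one remaining equation that mentions M gives: tree(tree(L,cons(k,L)),zero) = tree(Z,zero).
Bind L := cons(zero,0); substituting into the remaining equation gives: tree(tree(cons(zero,0),cons(k,cons(zero,0))),zero) = tree(Z,zero). Substituting into the earlier binding gives M := cons(k,cons(zero,0)).
Decompose tree/2: tree(cons(zero,0),cons(k,cons(zero,0))) = Z,  zero = zero.
Bind Z := tree(cons(zero,0),cons(k,cons(zero,0))); no other remaining equation mentions Z.
Delete trivial equation zero = zero.
MGU = { M -> cons(k,cons(zero,0)), L -> cons(zero,0), Z -> tree(cons(zero,0),cons(k,cons(zero,0))) }, so M -> cons(k,cons(zero,0)).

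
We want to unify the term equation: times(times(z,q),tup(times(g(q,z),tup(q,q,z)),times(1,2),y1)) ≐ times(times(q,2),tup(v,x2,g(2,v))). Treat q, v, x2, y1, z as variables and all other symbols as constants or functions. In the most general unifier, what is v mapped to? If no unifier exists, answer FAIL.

times(g(2,2),tup(2,2,2))

Decompose times/2: times(z,q) ≐ times(q,2),  tup(times(g(q,z),tup(q,q,z)),times(1,2),y1) ≐ tup(v,x2,g(2,v)).
Decompose times/2: z ≐ q,  q ≐ 2.
Bind z := q; substituting into the one remaining equation that mentions z gives: tup(times(g(q,q),tup(q,q,q)),times(1,2),y1) ≐ tup(v,x2,g(2,v)).
Bind q := 2; substituting into the remaining equation gives: tup(times(g(2,2),tup(2,2,2)),times(1,2),y1) ≐ tup(v,x2,g(2,v)). Substituting into the earlier binding gives z := 2.
Decompose tup/3: times(g(2,2),tup(2,2,2)) ≐ v,  times(1,2) ≐ x2,  y1 ≐ g(2,v).
Bind v := times(g(2,2),tup(2,2,2)); substituting into the one remaining equation that mentions v gives: y1 ≐ g(2,times(g(2,2),tup(2,2,2))).
Bind x2 := times(1,2); no other remaining equation mentions x2.
Bind y1 := g(2,times(g(2,2),tup(2,2,2))).
MGU = { z ↦ 2, q ↦ 2, v ↦ times(g(2,2),tup(2,2,2)), x2 ↦ times(1,2), y1 ↦ g(2,times(g(2,2),tup(2,2,2))) }, so v ↦ times(g(2,2),tup(2,2,2)).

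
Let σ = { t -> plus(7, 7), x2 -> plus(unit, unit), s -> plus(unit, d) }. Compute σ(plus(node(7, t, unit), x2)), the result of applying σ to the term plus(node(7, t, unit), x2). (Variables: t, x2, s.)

Replace each occurrence of t with plus(7, 7).
Replace each occurrence of x2 with plus(unit, unit).
Result: plus(node(7, plus(7, 7), unit), plus(unit, unit)).

plus(node(7, plus(7, 7), unit), plus(unit, unit))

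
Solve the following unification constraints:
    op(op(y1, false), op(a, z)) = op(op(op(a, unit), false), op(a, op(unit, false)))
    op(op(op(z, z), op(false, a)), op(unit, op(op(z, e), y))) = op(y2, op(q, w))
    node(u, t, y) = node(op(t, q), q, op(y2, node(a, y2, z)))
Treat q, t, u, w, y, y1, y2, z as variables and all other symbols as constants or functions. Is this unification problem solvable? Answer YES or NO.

YES

Decompose op/2: op(y1, false) = op(op(a, unit), false),  op(a, z) = op(a, op(unit, false)).
Decompose op/2: y1 = op(a, unit),  false = false.
Bind y1 := op(a, unit); no other remaining equation mentions y1.
Delete trivial equation false = false.
Decompose op/2: a = a,  z = op(unit, false).
Delete trivial equation a = a.
Bind z := op(unit, false); substituting into the remaining equations gives: op(op(op(op(unit, false), op(unit, false)), op(false, a)), op(unit, op(op(op(unit, false), e), y))) = op(y2, op(q, w)),  node(u, t, y) = node(op(t, q), q, op(y2, node(a, y2, op(unit, false)))).
Decompose op/2: op(op(op(unit, false), op(unit, false)), op(false, a)) = y2,  op(unit, op(op(op(unit, false), e), y)) = op(q, w).
Bind y2 := op(op(op(unit, false), op(unit, false)), op(false, a)); substituting into the one remaining equation that mentions y2 gives: node(u, t, y) = node(op(t, q), q, op(op(op(op(unit, false), op(unit, false)), op(false, a)), node(a, op(op(op(unit, false), op(unit, false)), op(false, a)), op(unit, false)))).
Decompose op/2: unit = q,  op(op(op(unit, false), e), y) = w.
Bind q := unit; substituting into the one remaining equation that mentions q gives: node(u, t, y) = node(op(t, unit), unit, op(op(op(op(unit, false), op(unit, false)), op(false, a)), node(a, op(op(op(unit, false), op(unit, false)), op(false, a)), op(unit, false)))).
Bind w := op(op(op(unit, false), e), y); no other remaining equation mentions w.
Decompose node/3: u = op(t, unit),  t = unit,  y = op(op(op(op(unit, false), op(unit, false)), op(false, a)), node(a, op(op(op(unit, false), op(unit, false)), op(false, a)), op(unit, false))).
Bind u := op(t, unit); no other remaining equation mentions u.
Bind t := unit; no other remaining equation mentions t. Substituting into the earlier binding gives u := op(unit, unit).
Bind y := op(op(op(op(unit, false), op(unit, false)), op(false, a)), node(a, op(op(op(unit, false), op(unit, false)), op(false, a)), op(unit, false))). Substituting into the earlier binding gives w := op(op(op(unit, false), e), op(op(op(op(unit, false), op(unit, false)), op(false, a)), node(a, op(op(op(unit, false), op(unit, false)), op(false, a)), op(unit, false)))).
No equations remain and no clash or occurs-check failure arose, so a unifier exists.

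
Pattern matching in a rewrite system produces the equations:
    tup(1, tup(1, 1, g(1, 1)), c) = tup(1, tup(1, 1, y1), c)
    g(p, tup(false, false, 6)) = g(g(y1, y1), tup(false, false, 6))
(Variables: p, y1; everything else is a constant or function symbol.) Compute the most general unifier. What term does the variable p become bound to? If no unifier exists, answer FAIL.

Decompose tup/3: 1 = 1,  tup(1, 1, g(1, 1)) = tup(1, 1, y1),  c = c.
Delete trivial equation 1 = 1.
Decompose tup/3: 1 = 1,  1 = 1,  g(1, 1) = y1.
Delete trivial equation 1 = 1.
Delete trivial equation 1 = 1.
Bind y1 := g(1, 1); substituting into the one remaining equation that mentions y1 gives: g(p, tup(false, false, 6)) = g(g(g(1, 1), g(1, 1)), tup(false, false, 6)).
Delete trivial equation c = c.
Decompose g/2: p = g(g(1, 1), g(1, 1)),  tup(false, false, 6) = tup(false, false, 6).
Bind p := g(g(1, 1), g(1, 1)); no other remaining equation mentions p.
Delete trivial equation tup(false, false, 6) = tup(false, false, 6).
MGU = { y1 ↦ g(1, 1), p ↦ g(g(1, 1), g(1, 1)) }, so p ↦ g(g(1, 1), g(1, 1)).

g(g(1, 1), g(1, 1))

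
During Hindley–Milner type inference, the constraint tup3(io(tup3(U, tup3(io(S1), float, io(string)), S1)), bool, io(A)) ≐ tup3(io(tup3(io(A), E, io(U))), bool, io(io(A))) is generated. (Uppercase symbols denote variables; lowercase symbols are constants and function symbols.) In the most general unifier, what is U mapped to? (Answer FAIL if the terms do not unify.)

FAIL

Decompose tup3/3: io(tup3(U, tup3(io(S1), float, io(string)), S1)) ≐ io(tup3(io(A), E, io(U))),  bool ≐ bool,  io(A) ≐ io(io(A)).
Decompose io/1: tup3(U, tup3(io(S1), float, io(string)), S1) ≐ tup3(io(A), E, io(U)).
Decompose tup3/3: U ≐ io(A),  tup3(io(S1), float, io(string)) ≐ E,  S1 ≐ io(U).
Bind U := io(A); substituting into the one remaining equation that mentions U gives: S1 ≐ io(io(A)).
Bind E := tup3(io(S1), float, io(string)); no other remaining equation mentions E.
Bind S1 := io(io(A)); no other remaining equation mentions S1. Substituting into the earlier binding gives E := tup3(io(io(io(A))), float, io(string)).
Delete trivial equation bool ≐ bool.
Decompose io/1: A ≐ io(A).
Occurs check fails: A occurs in io(A); the equation A ≐ io(A) has no finite solution.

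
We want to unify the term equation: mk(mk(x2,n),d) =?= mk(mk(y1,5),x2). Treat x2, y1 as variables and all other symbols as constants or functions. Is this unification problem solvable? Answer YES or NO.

NO

Decompose mk/2: mk(x2,n) =?= mk(y1,5),  d =?= x2.
Decompose mk/2: x2 =?= y1,  n =?= 5.
Bind x2 := y1; substituting into the one remaining equation that mentions x2 gives: d =?= y1.
Clash: constants n and 5 differ; no unifier exists.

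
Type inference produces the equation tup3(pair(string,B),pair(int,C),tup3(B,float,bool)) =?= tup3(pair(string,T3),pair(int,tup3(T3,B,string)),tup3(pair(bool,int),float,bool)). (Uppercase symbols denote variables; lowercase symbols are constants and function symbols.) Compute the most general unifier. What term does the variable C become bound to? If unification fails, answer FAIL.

Decompose tup3/3: pair(string,B) =?= pair(string,T3),  pair(int,C) =?= pair(int,tup3(T3,B,string)),  tup3(B,float,bool) =?= tup3(pair(bool,int),float,bool).
Decompose pair/2: string =?= string,  B =?= T3.
Delete trivial equation string =?= string.
Bind B := T3; substituting into the remaining equations gives: pair(int,C) =?= pair(int,tup3(T3,T3,string)),  tup3(T3,float,bool) =?= tup3(pair(bool,int),float,bool).
Decompose pair/2: int =?= int,  C =?= tup3(T3,T3,string).
Delete trivial equation int =?= int.
Bind C := tup3(T3,T3,string); no other remaining equation mentions C.
Decompose tup3/3: T3 =?= pair(bool,int),  float =?= float,  bool =?= bool.
Bind T3 := pair(bool,int); no other remaining equation mentions T3. Substituting into the earlier bindings gives B := pair(bool,int), C := tup3(pair(bool,int),pair(bool,int),string).
Delete trivial equation float =?= float.
Delete trivial equation bool =?= bool.
MGU = { B := pair(bool,int), C := tup3(pair(bool,int),pair(bool,int),string), T3 := pair(bool,int) }, so C := tup3(pair(bool,int),pair(bool,int),string).

tup3(pair(bool,int),pair(bool,int),string)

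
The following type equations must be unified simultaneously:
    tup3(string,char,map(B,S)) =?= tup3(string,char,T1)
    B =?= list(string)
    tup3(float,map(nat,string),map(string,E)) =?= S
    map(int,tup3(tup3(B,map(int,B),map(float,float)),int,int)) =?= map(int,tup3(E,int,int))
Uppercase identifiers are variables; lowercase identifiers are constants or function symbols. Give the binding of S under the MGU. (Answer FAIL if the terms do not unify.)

Decompose tup3/3: string =?= string,  char =?= char,  map(B,S) =?= T1.
Delete trivial equation string =?= string.
Delete trivial equation char =?= char.
Bind T1 := map(B,S); no other remaining equation mentions T1.
Bind B := list(string); substituting into the one remaining equation that mentions B gives: map(int,tup3(tup3(list(string),map(int,list(string)),map(float,float)),int,int)) =?= map(int,tup3(E,int,int)). Substituting into the earlier binding gives T1 := map(list(string),S).
Bind S := tup3(float,map(nat,string),map(string,E)); no other remaining equation mentions S. Substituting into the earlier binding gives T1 := map(list(string),tup3(float,map(nat,string),map(string,E))).
Decompose map/2: int =?= int,  tup3(tup3(list(string),map(int,list(string)),map(float,float)),int,int) =?= tup3(E,int,int).
Delete trivial equation int =?= int.
Decompose tup3/3: tup3(list(string),map(int,list(string)),map(float,float)) =?= E,  int =?= int,  int =?= int.
Bind E := tup3(list(string),map(int,list(string)),map(float,float)); no other remaining equation mentions E. Substituting into the earlier bindings gives T1 := map(list(string),tup3(float,map(nat,string),map(string,tup3(list(string),map(int,list(string)),map(float,float))))), S := tup3(float,map(nat,string),map(string,tup3(list(string),map(int,list(string)),map(float,float)))).
Delete trivial equation int =?= int.
Delete trivial equation int =?= int.
MGU = { T1 ↦ map(list(string),tup3(float,map(nat,string),map(string,tup3(list(string),map(int,list(string)),map(float,float))))), B ↦ list(string), S ↦ tup3(float,map(nat,string),map(string,tup3(list(string),map(int,list(string)),map(float,float)))), E ↦ tup3(list(string),map(int,list(string)),map(float,float)) }, so S ↦ tup3(float,map(nat,string),map(string,tup3(list(string),map(int,list(string)),map(float,float)))).

tup3(float,map(nat,string),map(string,tup3(list(string),map(int,list(string)),map(float,float))))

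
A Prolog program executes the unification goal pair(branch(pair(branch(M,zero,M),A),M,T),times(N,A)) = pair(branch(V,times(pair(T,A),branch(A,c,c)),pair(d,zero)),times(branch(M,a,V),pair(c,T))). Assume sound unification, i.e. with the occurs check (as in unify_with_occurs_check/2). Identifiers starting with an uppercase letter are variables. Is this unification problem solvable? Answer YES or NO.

YES

Decompose pair/2: branch(pair(branch(M,zero,M),A),M,T) = branch(V,times(pair(T,A),branch(A,c,c)),pair(d,zero)),  times(N,A) = times(branch(M,a,V),pair(c,T)).
Decompose branch/3: pair(branch(M,zero,M),A) = V,  M = times(pair(T,A),branch(A,c,c)),  T = pair(d,zero).
Bind V := pair(branch(M,zero,M),A); substituting into the one remaining equation that mentions V gives: times(N,A) = times(branch(M,a,pair(branch(M,zero,M),A)),pair(c,T)).
Bind M := times(pair(T,A),branch(A,c,c)); substituting into the one remaining equation that mentions M gives: times(N,A) = times(branch(times(pair(T,A),branch(A,c,c)),a,pair(branch(times(pair(T,A),branch(A,c,c)),zero,times(pair(T,A),branch(A,c,c))),A)),pair(c,T)). Substituting into the earlier binding gives V := pair(branch(times(pair(T,A),branch(A,c,c)),zero,times(pair(T,A),branch(A,c,c))),A).
Bind T := pair(d,zero); substituting into the remaining equation gives: times(N,A) = times(branch(times(pair(pair(d,zero),A),branch(A,c,c)),a,pair(branch(times(pair(pair(d,zero),A),branch(A,c,c)),zero,times(pair(pair(d,zero),A),branch(A,c,c))),A)),pair(c,pair(d,zero))). Substituting into the earlier bindings gives V := pair(branch(times(pair(pair(d,zero),A),branch(A,c,c)),zero,times(pair(pair(d,zero),A),branch(A,c,c))),A), M := times(pair(pair(d,zero),A),branch(A,c,c)).
Decompose times/2: N = branch(times(pair(pair(d,zero),A),branch(A,c,c)),a,pair(branch(times(pair(pair(d,zero),A),branch(A,c,c)),zero,times(pair(pair(d,zero),A),branch(A,c,c))),A)),  A = pair(c,pair(d,zero)).
Bind N := branch(times(pair(pair(d,zero),A),branch(A,c,c)),a,pair(branch(times(pair(pair(d,zero),A),branch(A,c,c)),zero,times(pair(pair(d,zero),A),branch(A,c,c))),A)); no other remaining equation mentions N.
Bind A := pair(c,pair(d,zero)). Substituting into the earlier bindings gives V := pair(branch(times(pair(pair(d,zero),pair(c,pair(d,zero))),branch(pair(c,pair(d,zero)),c,c)),zero,times(pair(pair(d,zero),pair(c,pair(d,zero))),branch(pair(c,pair(d,zero)),c,c))),pair(c,pair(d,zero))), M := times(pair(pair(d,zero),pair(c,pair(d,zero))),branch(pair(c,pair(d,zero)),c,c)), N := branch(times(pair(pair(d,zero),pair(c,pair(d,zero))),branch(pair(c,pair(d,zero)),c,c)),a,pair(branch(times(pair(pair(d,zero),pair(c,pair(d,zero))),branch(pair(c,pair(d,zero)),c,c)),zero,times(pair(pair(d,zero),pair(c,pair(d,zero))),branch(pair(c,pair(d,zero)),c,c))),pair(c,pair(d,zero)))).
No equations remain and no clash or occurs-check failure arose, so a unifier exists.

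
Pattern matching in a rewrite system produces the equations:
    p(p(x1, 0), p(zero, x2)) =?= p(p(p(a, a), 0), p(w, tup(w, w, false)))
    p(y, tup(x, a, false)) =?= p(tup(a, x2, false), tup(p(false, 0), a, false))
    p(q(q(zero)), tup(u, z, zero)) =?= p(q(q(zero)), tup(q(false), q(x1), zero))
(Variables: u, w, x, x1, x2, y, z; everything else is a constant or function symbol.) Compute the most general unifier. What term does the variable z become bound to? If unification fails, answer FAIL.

Decompose p/2: p(x1, 0) =?= p(p(a, a), 0),  p(zero, x2) =?= p(w, tup(w, w, false)).
Decompose p/2: x1 =?= p(a, a),  0 =?= 0.
Bind x1 := p(a, a); substituting into the one remaining equation that mentions x1 gives: p(q(q(zero)), tup(u, z, zero)) =?= p(q(q(zero)), tup(q(false), q(p(a, a)), zero)).
Delete trivial equation 0 =?= 0.
Decompose p/2: zero =?= w,  x2 =?= tup(w, w, false).
Bind w := zero; substituting into the one remaining equation that mentions w gives: x2 =?= tup(zero, zero, false).
Bind x2 := tup(zero, zero, false); substituting into the one remaining equation that mentions x2 gives: p(y, tup(x, a, false)) =?= p(tup(a, tup(zero, zero, false), false), tup(p(false, 0), a, false)).
Decompose p/2: y =?= tup(a, tup(zero, zero, false), false),  tup(x, a, false) =?= tup(p(false, 0), a, false).
Bind y := tup(a, tup(zero, zero, false), false); no other remaining equation mentions y.
Decompose tup/3: x =?= p(false, 0),  a =?= a,  false =?= false.
Bind x := p(false, 0); no other remaining equation mentions x.
Delete trivial equation a =?= a.
Delete trivial equation false =?= false.
Decompose p/2: q(q(zero)) =?= q(q(zero)),  tup(u, z, zero) =?= tup(q(false), q(p(a, a)), zero).
Delete trivial equation q(q(zero)) =?= q(q(zero)).
Decompose tup/3: u =?= q(false),  z =?= q(p(a, a)),  zero =?= zero.
Bind u := q(false); no other remaining equation mentions u.
Bind z := q(p(a, a)); no other remaining equation mentions z.
Delete trivial equation zero =?= zero.
MGU = { x1 := p(a, a), w := zero, x2 := tup(zero, zero, false), y := tup(a, tup(zero, zero, false), false), x := p(false, 0), u := q(false), z := q(p(a, a)) }, so z := q(p(a, a)).

q(p(a, a))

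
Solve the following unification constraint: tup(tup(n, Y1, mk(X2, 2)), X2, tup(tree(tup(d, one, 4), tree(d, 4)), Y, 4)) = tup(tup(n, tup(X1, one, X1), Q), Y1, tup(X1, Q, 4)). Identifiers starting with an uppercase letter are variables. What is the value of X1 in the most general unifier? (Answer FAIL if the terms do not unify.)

Decompose tup/3: tup(n, Y1, mk(X2, 2)) = tup(n, tup(X1, one, X1), Q),  X2 = Y1,  tup(tree(tup(d, one, 4), tree(d, 4)), Y, 4) = tup(X1, Q, 4).
Decompose tup/3: n = n,  Y1 = tup(X1, one, X1),  mk(X2, 2) = Q.
Delete trivial equation n = n.
Bind Y1 := tup(X1, one, X1); substituting into the one remaining equation that mentions Y1 gives: X2 = tup(X1, one, X1).
Bind Q := mk(X2, 2); substituting into the one remaining equation that mentions Q gives: tup(tree(tup(d, one, 4), tree(d, 4)), Y, 4) = tup(X1, mk(X2, 2), 4).
Bind X2 := tup(X1, one, X1); substituting into the remaining equation gives: tup(tree(tup(d, one, 4), tree(d, 4)), Y, 4) = tup(X1, mk(tup(X1, one, X1), 2), 4). Substituting into the earlier binding gives Q := mk(tup(X1, one, X1), 2).
Decompose tup/3: tree(tup(d, one, 4), tree(d, 4)) = X1,  Y = mk(tup(X1, one, X1), 2),  4 = 4.
Bind X1 := tree(tup(d, one, 4), tree(d, 4)); substituting into the one remaining equation that mentions X1 gives: Y = mk(tup(tree(tup(d, one, 4), tree(d, 4)), one, tree(tup(d, one, 4), tree(d, 4))), 2). Substituting into the earlier bindings gives Y1 := tup(tree(tup(d, one, 4), tree(d, 4)), one, tree(tup(d, one, 4), tree(d, 4))), Q := mk(tup(tree(tup(d, one, 4), tree(d, 4)), one, tree(tup(d, one, 4), tree(d, 4))), 2), X2 := tup(tree(tup(d, one, 4), tree(d, 4)), one, tree(tup(d, one, 4), tree(d, 4))).
Bind Y := mk(tup(tree(tup(d, one, 4), tree(d, 4)), one, tree(tup(d, one, 4), tree(d, 4))), 2); no other remaining equation mentions Y.
Delete trivial equation 4 = 4.
MGU = { Y1 := tup(tree(tup(d, one, 4), tree(d, 4)), one, tree(tup(d, one, 4), tree(d, 4))), Q := mk(tup(tree(tup(d, one, 4), tree(d, 4)), one, tree(tup(d, one, 4), tree(d, 4))), 2), X2 := tup(tree(tup(d, one, 4), tree(d, 4)), one, tree(tup(d, one, 4), tree(d, 4))), X1 := tree(tup(d, one, 4), tree(d, 4)), Y := mk(tup(tree(tup(d, one, 4), tree(d, 4)), one, tree(tup(d, one, 4), tree(d, 4))), 2) }, so X1 := tree(tup(d, one, 4), tree(d, 4)).

tree(tup(d, one, 4), tree(d, 4))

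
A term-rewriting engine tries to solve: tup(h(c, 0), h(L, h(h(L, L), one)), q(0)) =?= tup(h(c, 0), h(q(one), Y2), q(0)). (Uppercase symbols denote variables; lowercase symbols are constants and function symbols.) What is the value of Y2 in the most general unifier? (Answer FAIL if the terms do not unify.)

Decompose tup/3: h(c, 0) =?= h(c, 0),  h(L, h(h(L, L), one)) =?= h(q(one), Y2),  q(0) =?= q(0).
Delete trivial equation h(c, 0) =?= h(c, 0).
Decompose h/2: L =?= q(one),  h(h(L, L), one) =?= Y2.
Bind L := q(one); substituting into the one remaining equation that mentions L gives: h(h(q(one), q(one)), one) =?= Y2.
Bind Y2 := h(h(q(one), q(one)), one); no other remaining equation mentions Y2.
Delete trivial equation q(0) =?= q(0).
MGU = { L -> q(one), Y2 -> h(h(q(one), q(one)), one) }, so Y2 -> h(h(q(one), q(one)), one).

h(h(q(one), q(one)), one)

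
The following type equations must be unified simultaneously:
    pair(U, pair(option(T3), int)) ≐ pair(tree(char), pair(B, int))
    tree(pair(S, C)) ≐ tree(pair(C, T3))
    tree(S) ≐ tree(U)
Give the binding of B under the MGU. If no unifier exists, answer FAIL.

Decompose pair/2: U ≐ tree(char),  pair(option(T3), int) ≐ pair(B, int).
Bind U := tree(char); substituting into the one remaining equation that mentions U gives: tree(S) ≐ tree(tree(char)).
Decompose pair/2: option(T3) ≐ B,  int ≐ int.
Bind B := option(T3); no other remaining equation mentions B.
Delete trivial equation int ≐ int.
Decompose tree/1: pair(S, C) ≐ pair(C, T3).
Decompose pair/2: S ≐ C,  C ≐ T3.
Bind S := C; substituting into the one remaining equation that mentions S gives: tree(C) ≐ tree(tree(char)).
Bind C := T3; substituting into the remaining equation gives: tree(T3) ≐ tree(tree(char)). Substituting into the earlier binding gives S := T3.
Decompose tree/1: T3 ≐ tree(char).
Bind T3 := tree(char). Substituting into the earlier bindings gives B := option(tree(char)), S := tree(char), C := tree(char).
MGU = { U -> tree(char), B -> option(tree(char)), S -> tree(char), C -> tree(char), T3 -> tree(char) }, so B -> option(tree(char)).

option(tree(char))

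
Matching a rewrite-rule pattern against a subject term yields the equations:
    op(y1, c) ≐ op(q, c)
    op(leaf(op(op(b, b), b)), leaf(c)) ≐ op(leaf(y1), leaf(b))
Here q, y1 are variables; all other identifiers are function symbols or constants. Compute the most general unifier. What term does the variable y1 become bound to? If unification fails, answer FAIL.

FAIL

Decompose op/2: y1 ≐ q,  c ≐ c.
Bind y1 := q; substituting into the one remaining equation that mentions y1 gives: op(leaf(op(op(b, b), b)), leaf(c)) ≐ op(leaf(q), leaf(b)).
Delete trivial equation c ≐ c.
Decompose op/2: leaf(op(op(b, b), b)) ≐ leaf(q),  leaf(c) ≐ leaf(b).
Decompose leaf/1: op(op(b, b), b) ≐ q.
Bind q := op(op(b, b), b); no other remaining equation mentions q. Substituting into the earlier binding gives y1 := op(op(b, b), b).
Decompose leaf/1: c ≐ b.
Clash: constants c and b differ; no unifier exists.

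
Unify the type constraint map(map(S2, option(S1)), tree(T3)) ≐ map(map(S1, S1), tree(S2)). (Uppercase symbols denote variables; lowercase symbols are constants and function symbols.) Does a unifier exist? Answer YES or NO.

Decompose map/2: map(S2, option(S1)) ≐ map(S1, S1),  tree(T3) ≐ tree(S2).
Decompose map/2: S2 ≐ S1,  option(S1) ≐ S1.
Bind S2 := S1; substituting into the one remaining equation that mentions S2 gives: tree(T3) ≐ tree(S1).
Occurs check fails: S1 occurs in option(S1); the equation S1 ≐ option(S1) has no finite solution.

NO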